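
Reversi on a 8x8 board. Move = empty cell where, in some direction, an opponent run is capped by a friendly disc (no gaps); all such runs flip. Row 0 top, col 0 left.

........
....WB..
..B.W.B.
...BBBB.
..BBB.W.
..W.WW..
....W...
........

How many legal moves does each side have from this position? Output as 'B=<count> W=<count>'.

-- B to move --
(0,3): no bracket -> illegal
(0,4): flips 2 -> legal
(0,5): no bracket -> illegal
(1,3): flips 2 -> legal
(2,3): no bracket -> illegal
(2,5): no bracket -> illegal
(3,7): no bracket -> illegal
(4,1): no bracket -> illegal
(4,5): no bracket -> illegal
(4,7): no bracket -> illegal
(5,1): no bracket -> illegal
(5,3): no bracket -> illegal
(5,6): flips 1 -> legal
(5,7): flips 1 -> legal
(6,1): flips 1 -> legal
(6,2): flips 1 -> legal
(6,3): no bracket -> illegal
(6,5): flips 1 -> legal
(6,6): flips 1 -> legal
(7,3): no bracket -> illegal
(7,4): flips 2 -> legal
(7,5): no bracket -> illegal
B mobility = 9
-- W to move --
(0,4): no bracket -> illegal
(0,5): no bracket -> illegal
(0,6): flips 1 -> legal
(1,1): flips 3 -> legal
(1,2): no bracket -> illegal
(1,3): no bracket -> illegal
(1,6): flips 3 -> legal
(1,7): no bracket -> illegal
(2,1): no bracket -> illegal
(2,3): no bracket -> illegal
(2,5): flips 2 -> legal
(2,7): no bracket -> illegal
(3,1): no bracket -> illegal
(3,2): flips 2 -> legal
(3,7): no bracket -> illegal
(4,1): no bracket -> illegal
(4,5): no bracket -> illegal
(4,7): no bracket -> illegal
(5,1): flips 2 -> legal
(5,3): no bracket -> illegal
W mobility = 6

Answer: B=9 W=6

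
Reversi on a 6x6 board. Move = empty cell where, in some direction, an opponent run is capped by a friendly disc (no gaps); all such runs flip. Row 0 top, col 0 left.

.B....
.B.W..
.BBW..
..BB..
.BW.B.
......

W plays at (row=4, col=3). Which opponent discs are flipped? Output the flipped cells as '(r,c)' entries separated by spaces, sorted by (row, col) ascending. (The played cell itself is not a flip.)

Answer: (3,3)

Derivation:
Dir NW: opp run (3,2) (2,1), next='.' -> no flip
Dir N: opp run (3,3) capped by W -> flip
Dir NE: first cell '.' (not opp) -> no flip
Dir W: first cell 'W' (not opp) -> no flip
Dir E: opp run (4,4), next='.' -> no flip
Dir SW: first cell '.' (not opp) -> no flip
Dir S: first cell '.' (not opp) -> no flip
Dir SE: first cell '.' (not opp) -> no flip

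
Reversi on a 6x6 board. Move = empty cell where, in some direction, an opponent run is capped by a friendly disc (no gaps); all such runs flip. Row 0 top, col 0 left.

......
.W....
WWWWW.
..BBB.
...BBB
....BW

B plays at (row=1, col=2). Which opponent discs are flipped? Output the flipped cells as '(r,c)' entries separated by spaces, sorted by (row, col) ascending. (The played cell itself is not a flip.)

Answer: (2,2) (2,3)

Derivation:
Dir NW: first cell '.' (not opp) -> no flip
Dir N: first cell '.' (not opp) -> no flip
Dir NE: first cell '.' (not opp) -> no flip
Dir W: opp run (1,1), next='.' -> no flip
Dir E: first cell '.' (not opp) -> no flip
Dir SW: opp run (2,1), next='.' -> no flip
Dir S: opp run (2,2) capped by B -> flip
Dir SE: opp run (2,3) capped by B -> flip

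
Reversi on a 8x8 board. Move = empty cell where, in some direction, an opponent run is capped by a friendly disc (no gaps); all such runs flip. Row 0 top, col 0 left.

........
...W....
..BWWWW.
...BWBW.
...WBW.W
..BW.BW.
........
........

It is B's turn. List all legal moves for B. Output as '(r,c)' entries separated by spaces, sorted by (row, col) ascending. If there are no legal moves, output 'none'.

(0,2): flips 2 -> legal
(0,3): flips 2 -> legal
(0,4): flips 1 -> legal
(1,2): no bracket -> illegal
(1,4): flips 2 -> legal
(1,5): flips 2 -> legal
(1,6): flips 3 -> legal
(1,7): flips 1 -> legal
(2,7): flips 4 -> legal
(3,2): no bracket -> illegal
(3,7): flips 1 -> legal
(4,2): flips 1 -> legal
(4,6): flips 1 -> legal
(5,4): flips 1 -> legal
(5,7): flips 1 -> legal
(6,2): flips 1 -> legal
(6,3): flips 2 -> legal
(6,4): no bracket -> illegal
(6,5): no bracket -> illegal
(6,6): no bracket -> illegal
(6,7): no bracket -> illegal

Answer: (0,2) (0,3) (0,4) (1,4) (1,5) (1,6) (1,7) (2,7) (3,7) (4,2) (4,6) (5,4) (5,7) (6,2) (6,3)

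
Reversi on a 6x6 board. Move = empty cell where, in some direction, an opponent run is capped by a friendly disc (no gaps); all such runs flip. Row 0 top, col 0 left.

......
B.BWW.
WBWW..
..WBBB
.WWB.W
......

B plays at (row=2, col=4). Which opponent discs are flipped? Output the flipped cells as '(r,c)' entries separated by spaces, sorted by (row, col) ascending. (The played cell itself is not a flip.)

Dir NW: opp run (1,3), next='.' -> no flip
Dir N: opp run (1,4), next='.' -> no flip
Dir NE: first cell '.' (not opp) -> no flip
Dir W: opp run (2,3) (2,2) capped by B -> flip
Dir E: first cell '.' (not opp) -> no flip
Dir SW: first cell 'B' (not opp) -> no flip
Dir S: first cell 'B' (not opp) -> no flip
Dir SE: first cell 'B' (not opp) -> no flip

Answer: (2,2) (2,3)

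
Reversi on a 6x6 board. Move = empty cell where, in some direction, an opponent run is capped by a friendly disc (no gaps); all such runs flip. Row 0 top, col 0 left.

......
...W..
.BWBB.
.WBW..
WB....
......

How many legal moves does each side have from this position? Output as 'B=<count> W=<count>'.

-- B to move --
(0,2): flips 1 -> legal
(0,3): flips 1 -> legal
(0,4): no bracket -> illegal
(1,1): no bracket -> illegal
(1,2): flips 1 -> legal
(1,4): no bracket -> illegal
(2,0): no bracket -> illegal
(3,0): flips 1 -> legal
(3,4): flips 1 -> legal
(4,2): flips 1 -> legal
(4,3): flips 1 -> legal
(4,4): no bracket -> illegal
(5,0): no bracket -> illegal
(5,1): no bracket -> illegal
B mobility = 7
-- W to move --
(1,0): no bracket -> illegal
(1,1): flips 1 -> legal
(1,2): no bracket -> illegal
(1,4): no bracket -> illegal
(1,5): flips 1 -> legal
(2,0): flips 1 -> legal
(2,5): flips 2 -> legal
(3,0): no bracket -> illegal
(3,4): no bracket -> illegal
(3,5): flips 1 -> legal
(4,2): flips 2 -> legal
(4,3): no bracket -> illegal
(5,0): no bracket -> illegal
(5,1): flips 1 -> legal
(5,2): no bracket -> illegal
W mobility = 7

Answer: B=7 W=7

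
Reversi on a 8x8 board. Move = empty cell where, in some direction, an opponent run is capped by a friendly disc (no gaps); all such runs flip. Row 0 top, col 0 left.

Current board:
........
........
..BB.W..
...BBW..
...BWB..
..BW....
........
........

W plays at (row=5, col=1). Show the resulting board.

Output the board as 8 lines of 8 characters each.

Answer: ........
........
..BB.W..
...BBW..
...BWB..
.WWW....
........
........

Derivation:
Place W at (5,1); scan 8 dirs for brackets.
Dir NW: first cell '.' (not opp) -> no flip
Dir N: first cell '.' (not opp) -> no flip
Dir NE: first cell '.' (not opp) -> no flip
Dir W: first cell '.' (not opp) -> no flip
Dir E: opp run (5,2) capped by W -> flip
Dir SW: first cell '.' (not opp) -> no flip
Dir S: first cell '.' (not opp) -> no flip
Dir SE: first cell '.' (not opp) -> no flip
All flips: (5,2)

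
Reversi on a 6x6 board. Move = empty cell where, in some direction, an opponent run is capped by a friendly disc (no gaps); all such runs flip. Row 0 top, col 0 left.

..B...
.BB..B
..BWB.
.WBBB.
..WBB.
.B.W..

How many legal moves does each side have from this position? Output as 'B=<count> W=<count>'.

-- B to move --
(1,3): flips 1 -> legal
(1,4): flips 1 -> legal
(2,0): no bracket -> illegal
(2,1): no bracket -> illegal
(3,0): flips 1 -> legal
(4,0): flips 1 -> legal
(4,1): flips 1 -> legal
(5,2): flips 1 -> legal
(5,4): no bracket -> illegal
B mobility = 6
-- W to move --
(0,0): no bracket -> illegal
(0,1): flips 1 -> legal
(0,3): no bracket -> illegal
(0,4): no bracket -> illegal
(0,5): no bracket -> illegal
(1,0): no bracket -> illegal
(1,3): flips 1 -> legal
(1,4): no bracket -> illegal
(2,0): no bracket -> illegal
(2,1): flips 1 -> legal
(2,5): flips 1 -> legal
(3,5): flips 4 -> legal
(4,0): no bracket -> illegal
(4,1): flips 1 -> legal
(4,5): flips 3 -> legal
(5,0): no bracket -> illegal
(5,2): no bracket -> illegal
(5,4): no bracket -> illegal
(5,5): no bracket -> illegal
W mobility = 7

Answer: B=6 W=7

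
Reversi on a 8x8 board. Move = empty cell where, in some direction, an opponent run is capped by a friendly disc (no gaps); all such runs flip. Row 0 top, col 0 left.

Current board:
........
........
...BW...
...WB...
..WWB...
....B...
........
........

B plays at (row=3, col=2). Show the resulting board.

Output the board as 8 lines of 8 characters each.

Answer: ........
........
...BW...
..BBB...
..WBB...
....B...
........
........

Derivation:
Place B at (3,2); scan 8 dirs for brackets.
Dir NW: first cell '.' (not opp) -> no flip
Dir N: first cell '.' (not opp) -> no flip
Dir NE: first cell 'B' (not opp) -> no flip
Dir W: first cell '.' (not opp) -> no flip
Dir E: opp run (3,3) capped by B -> flip
Dir SW: first cell '.' (not opp) -> no flip
Dir S: opp run (4,2), next='.' -> no flip
Dir SE: opp run (4,3) capped by B -> flip
All flips: (3,3) (4,3)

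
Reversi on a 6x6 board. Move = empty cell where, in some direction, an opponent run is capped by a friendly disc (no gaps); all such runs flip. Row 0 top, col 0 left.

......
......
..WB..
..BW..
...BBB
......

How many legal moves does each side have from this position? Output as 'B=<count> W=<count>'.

-- B to move --
(1,1): flips 2 -> legal
(1,2): flips 1 -> legal
(1,3): no bracket -> illegal
(2,1): flips 1 -> legal
(2,4): no bracket -> illegal
(3,1): no bracket -> illegal
(3,4): flips 1 -> legal
(4,2): no bracket -> illegal
B mobility = 4
-- W to move --
(1,2): no bracket -> illegal
(1,3): flips 1 -> legal
(1,4): no bracket -> illegal
(2,1): no bracket -> illegal
(2,4): flips 1 -> legal
(3,1): flips 1 -> legal
(3,4): no bracket -> illegal
(3,5): no bracket -> illegal
(4,1): no bracket -> illegal
(4,2): flips 1 -> legal
(5,2): no bracket -> illegal
(5,3): flips 1 -> legal
(5,4): no bracket -> illegal
(5,5): flips 1 -> legal
W mobility = 6

Answer: B=4 W=6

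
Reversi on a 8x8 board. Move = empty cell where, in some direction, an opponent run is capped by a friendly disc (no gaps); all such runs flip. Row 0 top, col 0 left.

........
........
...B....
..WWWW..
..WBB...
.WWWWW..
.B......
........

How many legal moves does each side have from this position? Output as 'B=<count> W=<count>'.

Answer: B=12 W=6

Derivation:
-- B to move --
(2,1): flips 1 -> legal
(2,2): flips 1 -> legal
(2,4): flips 1 -> legal
(2,5): flips 1 -> legal
(2,6): flips 1 -> legal
(3,1): no bracket -> illegal
(3,6): no bracket -> illegal
(4,0): no bracket -> illegal
(4,1): flips 3 -> legal
(4,5): flips 1 -> legal
(4,6): no bracket -> illegal
(5,0): no bracket -> illegal
(5,6): no bracket -> illegal
(6,0): no bracket -> illegal
(6,2): flips 1 -> legal
(6,3): flips 1 -> legal
(6,4): flips 1 -> legal
(6,5): flips 1 -> legal
(6,6): flips 1 -> legal
B mobility = 12
-- W to move --
(1,2): flips 1 -> legal
(1,3): flips 1 -> legal
(1,4): flips 1 -> legal
(2,2): no bracket -> illegal
(2,4): no bracket -> illegal
(4,5): flips 2 -> legal
(5,0): no bracket -> illegal
(6,0): no bracket -> illegal
(6,2): no bracket -> illegal
(7,0): flips 1 -> legal
(7,1): flips 1 -> legal
(7,2): no bracket -> illegal
W mobility = 6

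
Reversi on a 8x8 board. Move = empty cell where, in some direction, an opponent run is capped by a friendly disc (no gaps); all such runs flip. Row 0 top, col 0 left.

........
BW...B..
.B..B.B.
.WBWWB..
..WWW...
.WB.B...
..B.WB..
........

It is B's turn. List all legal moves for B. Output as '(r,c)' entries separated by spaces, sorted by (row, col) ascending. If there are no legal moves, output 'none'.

(0,0): no bracket -> illegal
(0,1): flips 1 -> legal
(0,2): no bracket -> illegal
(1,2): flips 1 -> legal
(2,0): no bracket -> illegal
(2,2): no bracket -> illegal
(2,3): no bracket -> illegal
(2,5): flips 2 -> legal
(3,0): flips 1 -> legal
(4,0): flips 1 -> legal
(4,1): flips 1 -> legal
(4,5): no bracket -> illegal
(5,0): flips 1 -> legal
(5,3): flips 1 -> legal
(5,5): no bracket -> illegal
(6,0): flips 3 -> legal
(6,1): no bracket -> illegal
(6,3): flips 1 -> legal
(7,3): no bracket -> illegal
(7,4): flips 1 -> legal
(7,5): no bracket -> illegal

Answer: (0,1) (1,2) (2,5) (3,0) (4,0) (4,1) (5,0) (5,3) (6,0) (6,3) (7,4)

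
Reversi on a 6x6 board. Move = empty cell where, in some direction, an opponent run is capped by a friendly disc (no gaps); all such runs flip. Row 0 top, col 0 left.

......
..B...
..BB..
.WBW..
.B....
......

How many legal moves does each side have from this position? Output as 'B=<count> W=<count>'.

-- B to move --
(2,0): no bracket -> illegal
(2,1): flips 1 -> legal
(2,4): no bracket -> illegal
(3,0): flips 1 -> legal
(3,4): flips 1 -> legal
(4,0): flips 1 -> legal
(4,2): no bracket -> illegal
(4,3): flips 1 -> legal
(4,4): flips 1 -> legal
B mobility = 6
-- W to move --
(0,1): no bracket -> illegal
(0,2): no bracket -> illegal
(0,3): no bracket -> illegal
(1,1): flips 1 -> legal
(1,3): flips 2 -> legal
(1,4): no bracket -> illegal
(2,1): no bracket -> illegal
(2,4): no bracket -> illegal
(3,0): no bracket -> illegal
(3,4): no bracket -> illegal
(4,0): no bracket -> illegal
(4,2): no bracket -> illegal
(4,3): no bracket -> illegal
(5,0): no bracket -> illegal
(5,1): flips 1 -> legal
(5,2): no bracket -> illegal
W mobility = 3

Answer: B=6 W=3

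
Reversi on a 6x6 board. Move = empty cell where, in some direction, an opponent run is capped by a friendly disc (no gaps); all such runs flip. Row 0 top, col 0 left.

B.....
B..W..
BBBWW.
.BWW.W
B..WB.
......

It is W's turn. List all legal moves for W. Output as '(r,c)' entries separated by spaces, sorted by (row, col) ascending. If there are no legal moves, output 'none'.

(0,1): no bracket -> illegal
(1,1): flips 1 -> legal
(1,2): flips 1 -> legal
(3,0): flips 1 -> legal
(3,4): no bracket -> illegal
(4,1): no bracket -> illegal
(4,2): no bracket -> illegal
(4,5): flips 1 -> legal
(5,0): no bracket -> illegal
(5,1): no bracket -> illegal
(5,3): flips 1 -> legal
(5,4): no bracket -> illegal
(5,5): flips 1 -> legal

Answer: (1,1) (1,2) (3,0) (4,5) (5,3) (5,5)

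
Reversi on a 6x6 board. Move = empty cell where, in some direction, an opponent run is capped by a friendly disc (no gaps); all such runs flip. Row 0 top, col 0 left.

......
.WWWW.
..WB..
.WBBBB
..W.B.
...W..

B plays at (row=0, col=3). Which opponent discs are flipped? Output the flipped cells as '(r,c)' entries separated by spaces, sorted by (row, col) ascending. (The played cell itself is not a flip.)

Dir NW: edge -> no flip
Dir N: edge -> no flip
Dir NE: edge -> no flip
Dir W: first cell '.' (not opp) -> no flip
Dir E: first cell '.' (not opp) -> no flip
Dir SW: opp run (1,2), next='.' -> no flip
Dir S: opp run (1,3) capped by B -> flip
Dir SE: opp run (1,4), next='.' -> no flip

Answer: (1,3)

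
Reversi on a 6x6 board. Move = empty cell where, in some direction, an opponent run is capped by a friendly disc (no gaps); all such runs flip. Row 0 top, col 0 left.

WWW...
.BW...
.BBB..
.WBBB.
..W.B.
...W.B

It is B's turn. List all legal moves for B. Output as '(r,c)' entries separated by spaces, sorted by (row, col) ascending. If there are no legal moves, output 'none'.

Answer: (0,3) (1,3) (3,0) (4,0) (4,1) (5,1) (5,2)

Derivation:
(0,3): flips 1 -> legal
(1,0): no bracket -> illegal
(1,3): flips 1 -> legal
(2,0): no bracket -> illegal
(3,0): flips 1 -> legal
(4,0): flips 1 -> legal
(4,1): flips 1 -> legal
(4,3): no bracket -> illegal
(5,1): flips 1 -> legal
(5,2): flips 1 -> legal
(5,4): no bracket -> illegal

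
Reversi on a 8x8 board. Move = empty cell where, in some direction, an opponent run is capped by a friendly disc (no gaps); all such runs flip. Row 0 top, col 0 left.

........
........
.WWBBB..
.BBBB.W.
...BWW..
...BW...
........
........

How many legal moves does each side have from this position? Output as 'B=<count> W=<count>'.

-- B to move --
(1,0): flips 1 -> legal
(1,1): flips 2 -> legal
(1,2): flips 1 -> legal
(1,3): flips 1 -> legal
(2,0): flips 2 -> legal
(2,6): no bracket -> illegal
(2,7): no bracket -> illegal
(3,0): no bracket -> illegal
(3,5): flips 1 -> legal
(3,7): no bracket -> illegal
(4,6): flips 2 -> legal
(4,7): flips 1 -> legal
(5,5): flips 2 -> legal
(5,6): flips 1 -> legal
(6,3): no bracket -> illegal
(6,4): flips 2 -> legal
(6,5): flips 1 -> legal
B mobility = 12
-- W to move --
(1,2): flips 2 -> legal
(1,3): no bracket -> illegal
(1,4): flips 3 -> legal
(1,5): no bracket -> illegal
(1,6): no bracket -> illegal
(2,0): no bracket -> illegal
(2,6): flips 3 -> legal
(3,0): no bracket -> illegal
(3,5): no bracket -> illegal
(4,0): flips 1 -> legal
(4,1): flips 1 -> legal
(4,2): flips 2 -> legal
(5,2): flips 1 -> legal
(6,2): flips 1 -> legal
(6,3): no bracket -> illegal
(6,4): no bracket -> illegal
W mobility = 8

Answer: B=12 W=8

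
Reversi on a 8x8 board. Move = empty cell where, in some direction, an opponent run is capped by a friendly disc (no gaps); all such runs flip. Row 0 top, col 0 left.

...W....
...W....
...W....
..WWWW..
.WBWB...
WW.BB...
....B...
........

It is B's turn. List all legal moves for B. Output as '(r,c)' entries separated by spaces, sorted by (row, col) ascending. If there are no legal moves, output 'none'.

(0,2): no bracket -> illegal
(0,4): no bracket -> illegal
(1,2): no bracket -> illegal
(1,4): no bracket -> illegal
(2,1): flips 2 -> legal
(2,2): flips 2 -> legal
(2,4): flips 2 -> legal
(2,5): no bracket -> illegal
(2,6): flips 1 -> legal
(3,0): no bracket -> illegal
(3,1): no bracket -> illegal
(3,6): no bracket -> illegal
(4,0): flips 1 -> legal
(4,5): no bracket -> illegal
(4,6): no bracket -> illegal
(5,2): no bracket -> illegal
(6,0): flips 1 -> legal
(6,1): no bracket -> illegal
(6,2): no bracket -> illegal

Answer: (2,1) (2,2) (2,4) (2,6) (4,0) (6,0)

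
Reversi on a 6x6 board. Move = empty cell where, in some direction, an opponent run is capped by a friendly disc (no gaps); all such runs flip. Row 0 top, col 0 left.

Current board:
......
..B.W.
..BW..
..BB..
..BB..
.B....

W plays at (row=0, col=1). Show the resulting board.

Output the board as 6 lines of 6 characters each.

Place W at (0,1); scan 8 dirs for brackets.
Dir NW: edge -> no flip
Dir N: edge -> no flip
Dir NE: edge -> no flip
Dir W: first cell '.' (not opp) -> no flip
Dir E: first cell '.' (not opp) -> no flip
Dir SW: first cell '.' (not opp) -> no flip
Dir S: first cell '.' (not opp) -> no flip
Dir SE: opp run (1,2) capped by W -> flip
All flips: (1,2)

Answer: .W....
..W.W.
..BW..
..BB..
..BB..
.B....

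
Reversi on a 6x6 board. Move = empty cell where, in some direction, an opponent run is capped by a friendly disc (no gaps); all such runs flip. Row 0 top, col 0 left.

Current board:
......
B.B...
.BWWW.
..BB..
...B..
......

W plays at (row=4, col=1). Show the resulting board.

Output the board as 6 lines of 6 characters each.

Answer: ......
B.B...
.BWWW.
..WB..
.W.B..
......

Derivation:
Place W at (4,1); scan 8 dirs for brackets.
Dir NW: first cell '.' (not opp) -> no flip
Dir N: first cell '.' (not opp) -> no flip
Dir NE: opp run (3,2) capped by W -> flip
Dir W: first cell '.' (not opp) -> no flip
Dir E: first cell '.' (not opp) -> no flip
Dir SW: first cell '.' (not opp) -> no flip
Dir S: first cell '.' (not opp) -> no flip
Dir SE: first cell '.' (not opp) -> no flip
All flips: (3,2)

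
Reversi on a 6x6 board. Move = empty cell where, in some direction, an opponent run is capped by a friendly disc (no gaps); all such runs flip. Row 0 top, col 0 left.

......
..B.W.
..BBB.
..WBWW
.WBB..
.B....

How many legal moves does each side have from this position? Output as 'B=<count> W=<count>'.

-- B to move --
(0,3): no bracket -> illegal
(0,4): flips 1 -> legal
(0,5): flips 1 -> legal
(1,3): no bracket -> illegal
(1,5): no bracket -> illegal
(2,1): flips 1 -> legal
(2,5): flips 1 -> legal
(3,0): no bracket -> illegal
(3,1): flips 2 -> legal
(4,0): flips 1 -> legal
(4,4): flips 1 -> legal
(4,5): flips 1 -> legal
(5,0): flips 2 -> legal
(5,2): no bracket -> illegal
B mobility = 9
-- W to move --
(0,1): flips 2 -> legal
(0,2): flips 2 -> legal
(0,3): no bracket -> illegal
(1,1): no bracket -> illegal
(1,3): flips 1 -> legal
(1,5): no bracket -> illegal
(2,1): no bracket -> illegal
(2,5): no bracket -> illegal
(3,1): no bracket -> illegal
(4,0): no bracket -> illegal
(4,4): flips 2 -> legal
(5,0): no bracket -> illegal
(5,2): flips 2 -> legal
(5,3): no bracket -> illegal
(5,4): flips 1 -> legal
W mobility = 6

Answer: B=9 W=6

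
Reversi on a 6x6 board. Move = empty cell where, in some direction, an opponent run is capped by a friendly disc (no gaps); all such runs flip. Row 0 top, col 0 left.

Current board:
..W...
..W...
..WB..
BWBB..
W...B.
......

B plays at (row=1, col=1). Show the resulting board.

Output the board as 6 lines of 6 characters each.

Place B at (1,1); scan 8 dirs for brackets.
Dir NW: first cell '.' (not opp) -> no flip
Dir N: first cell '.' (not opp) -> no flip
Dir NE: opp run (0,2), next=edge -> no flip
Dir W: first cell '.' (not opp) -> no flip
Dir E: opp run (1,2), next='.' -> no flip
Dir SW: first cell '.' (not opp) -> no flip
Dir S: first cell '.' (not opp) -> no flip
Dir SE: opp run (2,2) capped by B -> flip
All flips: (2,2)

Answer: ..W...
.BW...
..BB..
BWBB..
W...B.
......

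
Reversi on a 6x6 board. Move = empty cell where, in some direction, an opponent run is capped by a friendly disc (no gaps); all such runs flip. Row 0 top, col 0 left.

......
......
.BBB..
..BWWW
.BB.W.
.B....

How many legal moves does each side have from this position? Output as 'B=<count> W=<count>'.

Answer: B=4 W=4

Derivation:
-- B to move --
(2,4): flips 1 -> legal
(2,5): no bracket -> illegal
(4,3): flips 1 -> legal
(4,5): flips 1 -> legal
(5,3): no bracket -> illegal
(5,4): no bracket -> illegal
(5,5): flips 2 -> legal
B mobility = 4
-- W to move --
(1,0): no bracket -> illegal
(1,1): flips 1 -> legal
(1,2): flips 1 -> legal
(1,3): flips 1 -> legal
(1,4): no bracket -> illegal
(2,0): no bracket -> illegal
(2,4): no bracket -> illegal
(3,0): no bracket -> illegal
(3,1): flips 1 -> legal
(4,0): no bracket -> illegal
(4,3): no bracket -> illegal
(5,0): no bracket -> illegal
(5,2): no bracket -> illegal
(5,3): no bracket -> illegal
W mobility = 4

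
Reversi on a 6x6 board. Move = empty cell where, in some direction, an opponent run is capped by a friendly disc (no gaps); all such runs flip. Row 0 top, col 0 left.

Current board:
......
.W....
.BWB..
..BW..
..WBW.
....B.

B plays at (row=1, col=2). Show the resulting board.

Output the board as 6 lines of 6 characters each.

Answer: ......
.WB...
.BBB..
..BW..
..WBW.
....B.

Derivation:
Place B at (1,2); scan 8 dirs for brackets.
Dir NW: first cell '.' (not opp) -> no flip
Dir N: first cell '.' (not opp) -> no flip
Dir NE: first cell '.' (not opp) -> no flip
Dir W: opp run (1,1), next='.' -> no flip
Dir E: first cell '.' (not opp) -> no flip
Dir SW: first cell 'B' (not opp) -> no flip
Dir S: opp run (2,2) capped by B -> flip
Dir SE: first cell 'B' (not opp) -> no flip
All flips: (2,2)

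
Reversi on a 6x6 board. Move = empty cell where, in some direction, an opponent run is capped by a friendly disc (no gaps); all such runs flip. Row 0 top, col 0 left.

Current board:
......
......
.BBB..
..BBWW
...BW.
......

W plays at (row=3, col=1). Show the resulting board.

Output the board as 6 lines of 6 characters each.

Answer: ......
......
.BBB..
.WWWWW
...BW.
......

Derivation:
Place W at (3,1); scan 8 dirs for brackets.
Dir NW: first cell '.' (not opp) -> no flip
Dir N: opp run (2,1), next='.' -> no flip
Dir NE: opp run (2,2), next='.' -> no flip
Dir W: first cell '.' (not opp) -> no flip
Dir E: opp run (3,2) (3,3) capped by W -> flip
Dir SW: first cell '.' (not opp) -> no flip
Dir S: first cell '.' (not opp) -> no flip
Dir SE: first cell '.' (not opp) -> no flip
All flips: (3,2) (3,3)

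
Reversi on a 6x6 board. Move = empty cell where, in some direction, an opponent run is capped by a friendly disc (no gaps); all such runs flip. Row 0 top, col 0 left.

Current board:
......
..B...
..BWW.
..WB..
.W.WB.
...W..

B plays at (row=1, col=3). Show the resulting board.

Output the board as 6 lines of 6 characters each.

Answer: ......
..BB..
..BBW.
..WB..
.W.WB.
...W..

Derivation:
Place B at (1,3); scan 8 dirs for brackets.
Dir NW: first cell '.' (not opp) -> no flip
Dir N: first cell '.' (not opp) -> no flip
Dir NE: first cell '.' (not opp) -> no flip
Dir W: first cell 'B' (not opp) -> no flip
Dir E: first cell '.' (not opp) -> no flip
Dir SW: first cell 'B' (not opp) -> no flip
Dir S: opp run (2,3) capped by B -> flip
Dir SE: opp run (2,4), next='.' -> no flip
All flips: (2,3)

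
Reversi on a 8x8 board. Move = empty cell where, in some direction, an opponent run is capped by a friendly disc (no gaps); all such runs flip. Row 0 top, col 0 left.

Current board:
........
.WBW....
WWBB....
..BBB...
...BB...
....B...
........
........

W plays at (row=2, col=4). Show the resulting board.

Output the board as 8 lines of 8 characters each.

Place W at (2,4); scan 8 dirs for brackets.
Dir NW: first cell 'W' (not opp) -> no flip
Dir N: first cell '.' (not opp) -> no flip
Dir NE: first cell '.' (not opp) -> no flip
Dir W: opp run (2,3) (2,2) capped by W -> flip
Dir E: first cell '.' (not opp) -> no flip
Dir SW: opp run (3,3), next='.' -> no flip
Dir S: opp run (3,4) (4,4) (5,4), next='.' -> no flip
Dir SE: first cell '.' (not opp) -> no flip
All flips: (2,2) (2,3)

Answer: ........
.WBW....
WWWWW...
..BBB...
...BB...
....B...
........
........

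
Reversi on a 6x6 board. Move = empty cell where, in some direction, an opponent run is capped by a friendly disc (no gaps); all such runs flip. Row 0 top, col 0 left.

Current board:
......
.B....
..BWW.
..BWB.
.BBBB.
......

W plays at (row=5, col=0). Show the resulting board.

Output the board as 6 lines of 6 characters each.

Place W at (5,0); scan 8 dirs for brackets.
Dir NW: edge -> no flip
Dir N: first cell '.' (not opp) -> no flip
Dir NE: opp run (4,1) (3,2) capped by W -> flip
Dir W: edge -> no flip
Dir E: first cell '.' (not opp) -> no flip
Dir SW: edge -> no flip
Dir S: edge -> no flip
Dir SE: edge -> no flip
All flips: (3,2) (4,1)

Answer: ......
.B....
..BWW.
..WWB.
.WBBB.
W.....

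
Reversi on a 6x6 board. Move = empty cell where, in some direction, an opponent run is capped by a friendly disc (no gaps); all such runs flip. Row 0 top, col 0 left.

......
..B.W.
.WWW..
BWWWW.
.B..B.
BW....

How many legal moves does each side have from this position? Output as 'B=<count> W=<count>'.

Answer: B=7 W=5

Derivation:
-- B to move --
(0,3): no bracket -> illegal
(0,4): no bracket -> illegal
(0,5): flips 3 -> legal
(1,0): no bracket -> illegal
(1,1): flips 4 -> legal
(1,3): no bracket -> illegal
(1,5): no bracket -> illegal
(2,0): no bracket -> illegal
(2,4): flips 1 -> legal
(2,5): no bracket -> illegal
(3,5): flips 4 -> legal
(4,0): no bracket -> illegal
(4,2): flips 2 -> legal
(4,3): no bracket -> illegal
(4,5): flips 2 -> legal
(5,2): flips 1 -> legal
B mobility = 7
-- W to move --
(0,1): flips 1 -> legal
(0,2): flips 1 -> legal
(0,3): flips 1 -> legal
(1,1): no bracket -> illegal
(1,3): no bracket -> illegal
(2,0): no bracket -> illegal
(3,5): no bracket -> illegal
(4,0): no bracket -> illegal
(4,2): no bracket -> illegal
(4,3): no bracket -> illegal
(4,5): no bracket -> illegal
(5,2): no bracket -> illegal
(5,3): no bracket -> illegal
(5,4): flips 1 -> legal
(5,5): flips 1 -> legal
W mobility = 5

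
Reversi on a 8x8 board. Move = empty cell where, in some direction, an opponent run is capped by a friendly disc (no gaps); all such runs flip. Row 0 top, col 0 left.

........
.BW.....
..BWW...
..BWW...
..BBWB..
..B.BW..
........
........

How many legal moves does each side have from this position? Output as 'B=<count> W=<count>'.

Answer: B=10 W=13

Derivation:
-- B to move --
(0,1): flips 3 -> legal
(0,2): flips 1 -> legal
(0,3): no bracket -> illegal
(1,3): flips 3 -> legal
(1,4): flips 4 -> legal
(1,5): flips 2 -> legal
(2,1): no bracket -> illegal
(2,5): flips 3 -> legal
(3,5): flips 2 -> legal
(4,6): no bracket -> illegal
(5,3): no bracket -> illegal
(5,6): flips 1 -> legal
(6,4): no bracket -> illegal
(6,5): flips 1 -> legal
(6,6): flips 3 -> legal
B mobility = 10
-- W to move --
(0,0): flips 2 -> legal
(0,1): no bracket -> illegal
(0,2): no bracket -> illegal
(1,0): flips 1 -> legal
(1,3): no bracket -> illegal
(2,0): no bracket -> illegal
(2,1): flips 1 -> legal
(3,1): flips 1 -> legal
(3,5): flips 1 -> legal
(3,6): no bracket -> illegal
(4,1): flips 3 -> legal
(4,6): flips 1 -> legal
(5,1): flips 1 -> legal
(5,3): flips 2 -> legal
(5,6): flips 1 -> legal
(6,1): flips 2 -> legal
(6,2): flips 4 -> legal
(6,3): no bracket -> illegal
(6,4): flips 1 -> legal
(6,5): no bracket -> illegal
W mobility = 13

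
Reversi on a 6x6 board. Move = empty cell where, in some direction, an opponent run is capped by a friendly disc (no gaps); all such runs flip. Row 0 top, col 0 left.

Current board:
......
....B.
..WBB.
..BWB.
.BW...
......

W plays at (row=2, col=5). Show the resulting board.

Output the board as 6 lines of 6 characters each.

Place W at (2,5); scan 8 dirs for brackets.
Dir NW: opp run (1,4), next='.' -> no flip
Dir N: first cell '.' (not opp) -> no flip
Dir NE: edge -> no flip
Dir W: opp run (2,4) (2,3) capped by W -> flip
Dir E: edge -> no flip
Dir SW: opp run (3,4), next='.' -> no flip
Dir S: first cell '.' (not opp) -> no flip
Dir SE: edge -> no flip
All flips: (2,3) (2,4)

Answer: ......
....B.
..WWWW
..BWB.
.BW...
......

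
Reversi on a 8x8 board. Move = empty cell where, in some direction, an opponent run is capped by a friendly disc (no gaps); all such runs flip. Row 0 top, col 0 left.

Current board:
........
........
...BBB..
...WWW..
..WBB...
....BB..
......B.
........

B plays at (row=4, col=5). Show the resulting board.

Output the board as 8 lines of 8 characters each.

Place B at (4,5); scan 8 dirs for brackets.
Dir NW: opp run (3,4) capped by B -> flip
Dir N: opp run (3,5) capped by B -> flip
Dir NE: first cell '.' (not opp) -> no flip
Dir W: first cell 'B' (not opp) -> no flip
Dir E: first cell '.' (not opp) -> no flip
Dir SW: first cell 'B' (not opp) -> no flip
Dir S: first cell 'B' (not opp) -> no flip
Dir SE: first cell '.' (not opp) -> no flip
All flips: (3,4) (3,5)

Answer: ........
........
...BBB..
...WBB..
..WBBB..
....BB..
......B.
........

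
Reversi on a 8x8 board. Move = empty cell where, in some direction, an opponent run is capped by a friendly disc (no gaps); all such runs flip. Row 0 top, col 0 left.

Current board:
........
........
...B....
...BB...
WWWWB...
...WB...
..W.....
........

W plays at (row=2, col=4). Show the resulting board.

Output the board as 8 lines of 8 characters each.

Answer: ........
........
...BW...
...WB...
WWWWB...
...WB...
..W.....
........

Derivation:
Place W at (2,4); scan 8 dirs for brackets.
Dir NW: first cell '.' (not opp) -> no flip
Dir N: first cell '.' (not opp) -> no flip
Dir NE: first cell '.' (not opp) -> no flip
Dir W: opp run (2,3), next='.' -> no flip
Dir E: first cell '.' (not opp) -> no flip
Dir SW: opp run (3,3) capped by W -> flip
Dir S: opp run (3,4) (4,4) (5,4), next='.' -> no flip
Dir SE: first cell '.' (not opp) -> no flip
All flips: (3,3)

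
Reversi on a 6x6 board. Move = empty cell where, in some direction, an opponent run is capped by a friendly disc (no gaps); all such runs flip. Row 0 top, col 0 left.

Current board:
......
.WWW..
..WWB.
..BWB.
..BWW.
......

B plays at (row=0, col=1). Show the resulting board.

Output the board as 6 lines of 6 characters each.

Answer: .B....
.WBW..
..WBB.
..BWB.
..BWW.
......

Derivation:
Place B at (0,1); scan 8 dirs for brackets.
Dir NW: edge -> no flip
Dir N: edge -> no flip
Dir NE: edge -> no flip
Dir W: first cell '.' (not opp) -> no flip
Dir E: first cell '.' (not opp) -> no flip
Dir SW: first cell '.' (not opp) -> no flip
Dir S: opp run (1,1), next='.' -> no flip
Dir SE: opp run (1,2) (2,3) capped by B -> flip
All flips: (1,2) (2,3)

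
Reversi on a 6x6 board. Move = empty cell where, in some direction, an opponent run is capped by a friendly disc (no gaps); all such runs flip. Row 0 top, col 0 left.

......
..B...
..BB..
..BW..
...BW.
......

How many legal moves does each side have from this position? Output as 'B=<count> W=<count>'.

Answer: B=3 W=5

Derivation:
-- B to move --
(2,4): no bracket -> illegal
(3,4): flips 1 -> legal
(3,5): no bracket -> illegal
(4,2): no bracket -> illegal
(4,5): flips 1 -> legal
(5,3): no bracket -> illegal
(5,4): no bracket -> illegal
(5,5): flips 2 -> legal
B mobility = 3
-- W to move --
(0,1): no bracket -> illegal
(0,2): no bracket -> illegal
(0,3): no bracket -> illegal
(1,1): flips 1 -> legal
(1,3): flips 1 -> legal
(1,4): no bracket -> illegal
(2,1): no bracket -> illegal
(2,4): no bracket -> illegal
(3,1): flips 1 -> legal
(3,4): no bracket -> illegal
(4,1): no bracket -> illegal
(4,2): flips 1 -> legal
(5,2): no bracket -> illegal
(5,3): flips 1 -> legal
(5,4): no bracket -> illegal
W mobility = 5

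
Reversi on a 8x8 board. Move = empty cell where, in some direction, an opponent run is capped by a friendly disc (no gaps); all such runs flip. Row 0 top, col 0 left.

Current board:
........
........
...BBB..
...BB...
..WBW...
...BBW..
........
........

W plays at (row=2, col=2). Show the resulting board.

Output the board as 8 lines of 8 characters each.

Answer: ........
........
..WBBB..
...WB...
..WBW...
...BBW..
........
........

Derivation:
Place W at (2,2); scan 8 dirs for brackets.
Dir NW: first cell '.' (not opp) -> no flip
Dir N: first cell '.' (not opp) -> no flip
Dir NE: first cell '.' (not opp) -> no flip
Dir W: first cell '.' (not opp) -> no flip
Dir E: opp run (2,3) (2,4) (2,5), next='.' -> no flip
Dir SW: first cell '.' (not opp) -> no flip
Dir S: first cell '.' (not opp) -> no flip
Dir SE: opp run (3,3) capped by W -> flip
All flips: (3,3)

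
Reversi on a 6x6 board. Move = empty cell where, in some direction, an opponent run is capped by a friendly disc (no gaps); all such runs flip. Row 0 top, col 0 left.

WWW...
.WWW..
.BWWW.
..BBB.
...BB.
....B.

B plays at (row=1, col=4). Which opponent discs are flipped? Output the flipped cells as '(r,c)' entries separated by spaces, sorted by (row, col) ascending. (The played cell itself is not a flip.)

Dir NW: first cell '.' (not opp) -> no flip
Dir N: first cell '.' (not opp) -> no flip
Dir NE: first cell '.' (not opp) -> no flip
Dir W: opp run (1,3) (1,2) (1,1), next='.' -> no flip
Dir E: first cell '.' (not opp) -> no flip
Dir SW: opp run (2,3) capped by B -> flip
Dir S: opp run (2,4) capped by B -> flip
Dir SE: first cell '.' (not opp) -> no flip

Answer: (2,3) (2,4)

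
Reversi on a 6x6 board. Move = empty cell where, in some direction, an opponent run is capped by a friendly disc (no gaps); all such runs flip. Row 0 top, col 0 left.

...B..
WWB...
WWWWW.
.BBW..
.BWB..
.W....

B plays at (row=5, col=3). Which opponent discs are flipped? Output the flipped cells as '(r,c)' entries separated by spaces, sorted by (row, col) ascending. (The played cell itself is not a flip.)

Answer: (4,2)

Derivation:
Dir NW: opp run (4,2) capped by B -> flip
Dir N: first cell 'B' (not opp) -> no flip
Dir NE: first cell '.' (not opp) -> no flip
Dir W: first cell '.' (not opp) -> no flip
Dir E: first cell '.' (not opp) -> no flip
Dir SW: edge -> no flip
Dir S: edge -> no flip
Dir SE: edge -> no flip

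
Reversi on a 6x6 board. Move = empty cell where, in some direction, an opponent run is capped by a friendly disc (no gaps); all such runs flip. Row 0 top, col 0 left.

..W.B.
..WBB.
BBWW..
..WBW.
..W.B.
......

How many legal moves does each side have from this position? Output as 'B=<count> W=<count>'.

Answer: B=8 W=9

Derivation:
-- B to move --
(0,1): no bracket -> illegal
(0,3): flips 1 -> legal
(1,1): flips 2 -> legal
(2,4): flips 3 -> legal
(2,5): no bracket -> illegal
(3,1): flips 2 -> legal
(3,5): flips 1 -> legal
(4,1): flips 2 -> legal
(4,3): flips 1 -> legal
(4,5): no bracket -> illegal
(5,1): flips 1 -> legal
(5,2): no bracket -> illegal
(5,3): no bracket -> illegal
B mobility = 8
-- W to move --
(0,3): flips 1 -> legal
(0,5): flips 1 -> legal
(1,0): flips 1 -> legal
(1,1): no bracket -> illegal
(1,5): flips 2 -> legal
(2,4): flips 2 -> legal
(2,5): no bracket -> illegal
(3,0): flips 1 -> legal
(3,1): no bracket -> illegal
(3,5): no bracket -> illegal
(4,3): flips 1 -> legal
(4,5): no bracket -> illegal
(5,3): no bracket -> illegal
(5,4): flips 1 -> legal
(5,5): flips 2 -> legal
W mobility = 9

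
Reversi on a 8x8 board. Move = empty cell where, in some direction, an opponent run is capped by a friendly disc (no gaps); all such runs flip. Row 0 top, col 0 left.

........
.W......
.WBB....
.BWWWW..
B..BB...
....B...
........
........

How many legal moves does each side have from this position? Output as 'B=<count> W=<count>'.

-- B to move --
(0,0): flips 1 -> legal
(0,1): flips 2 -> legal
(0,2): no bracket -> illegal
(1,0): flips 2 -> legal
(1,2): no bracket -> illegal
(2,0): flips 1 -> legal
(2,4): flips 1 -> legal
(2,5): flips 1 -> legal
(2,6): flips 1 -> legal
(3,0): no bracket -> illegal
(3,6): flips 4 -> legal
(4,1): flips 1 -> legal
(4,2): flips 1 -> legal
(4,5): flips 1 -> legal
(4,6): no bracket -> illegal
B mobility = 11
-- W to move --
(1,2): flips 2 -> legal
(1,3): flips 1 -> legal
(1,4): flips 1 -> legal
(2,0): no bracket -> illegal
(2,4): flips 2 -> legal
(3,0): flips 1 -> legal
(4,1): flips 1 -> legal
(4,2): no bracket -> illegal
(4,5): no bracket -> illegal
(5,0): no bracket -> illegal
(5,1): no bracket -> illegal
(5,2): flips 1 -> legal
(5,3): flips 2 -> legal
(5,5): flips 1 -> legal
(6,3): no bracket -> illegal
(6,4): flips 2 -> legal
(6,5): flips 2 -> legal
W mobility = 11

Answer: B=11 W=11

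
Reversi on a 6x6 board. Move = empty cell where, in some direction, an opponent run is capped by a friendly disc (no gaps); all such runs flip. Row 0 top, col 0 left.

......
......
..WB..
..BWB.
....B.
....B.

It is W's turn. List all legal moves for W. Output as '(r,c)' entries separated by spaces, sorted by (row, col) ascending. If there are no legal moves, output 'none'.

Answer: (1,3) (2,4) (3,1) (3,5) (4,2) (5,5)

Derivation:
(1,2): no bracket -> illegal
(1,3): flips 1 -> legal
(1,4): no bracket -> illegal
(2,1): no bracket -> illegal
(2,4): flips 1 -> legal
(2,5): no bracket -> illegal
(3,1): flips 1 -> legal
(3,5): flips 1 -> legal
(4,1): no bracket -> illegal
(4,2): flips 1 -> legal
(4,3): no bracket -> illegal
(4,5): no bracket -> illegal
(5,3): no bracket -> illegal
(5,5): flips 1 -> legal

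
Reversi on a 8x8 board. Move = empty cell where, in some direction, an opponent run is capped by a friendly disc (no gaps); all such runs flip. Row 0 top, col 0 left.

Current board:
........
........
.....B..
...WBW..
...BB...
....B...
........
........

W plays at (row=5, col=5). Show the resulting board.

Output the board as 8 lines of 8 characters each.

Place W at (5,5); scan 8 dirs for brackets.
Dir NW: opp run (4,4) capped by W -> flip
Dir N: first cell '.' (not opp) -> no flip
Dir NE: first cell '.' (not opp) -> no flip
Dir W: opp run (5,4), next='.' -> no flip
Dir E: first cell '.' (not opp) -> no flip
Dir SW: first cell '.' (not opp) -> no flip
Dir S: first cell '.' (not opp) -> no flip
Dir SE: first cell '.' (not opp) -> no flip
All flips: (4,4)

Answer: ........
........
.....B..
...WBW..
...BW...
....BW..
........
........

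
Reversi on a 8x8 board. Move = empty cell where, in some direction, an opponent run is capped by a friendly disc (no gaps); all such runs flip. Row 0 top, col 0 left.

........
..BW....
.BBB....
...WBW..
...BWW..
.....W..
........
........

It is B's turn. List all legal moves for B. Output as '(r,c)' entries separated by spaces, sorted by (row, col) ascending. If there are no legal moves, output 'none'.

(0,2): no bracket -> illegal
(0,3): flips 1 -> legal
(0,4): flips 1 -> legal
(1,4): flips 1 -> legal
(2,4): no bracket -> illegal
(2,5): no bracket -> illegal
(2,6): no bracket -> illegal
(3,2): flips 1 -> legal
(3,6): flips 1 -> legal
(4,2): no bracket -> illegal
(4,6): flips 2 -> legal
(5,3): no bracket -> illegal
(5,4): flips 1 -> legal
(5,6): flips 1 -> legal
(6,4): no bracket -> illegal
(6,5): no bracket -> illegal
(6,6): flips 3 -> legal

Answer: (0,3) (0,4) (1,4) (3,2) (3,6) (4,6) (5,4) (5,6) (6,6)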